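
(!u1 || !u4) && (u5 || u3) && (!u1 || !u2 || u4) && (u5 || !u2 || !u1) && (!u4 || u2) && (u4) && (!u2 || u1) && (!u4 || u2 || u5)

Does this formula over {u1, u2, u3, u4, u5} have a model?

Unsatisfiable

From the singleton clause (u4), u4 = true.
From the singleton clause (!u1), u1 = false.
From the singleton clause (u2), u2 = true.
Now (!u2) is unsatisfied and unit — conflict.
No assignment satisfies every clause.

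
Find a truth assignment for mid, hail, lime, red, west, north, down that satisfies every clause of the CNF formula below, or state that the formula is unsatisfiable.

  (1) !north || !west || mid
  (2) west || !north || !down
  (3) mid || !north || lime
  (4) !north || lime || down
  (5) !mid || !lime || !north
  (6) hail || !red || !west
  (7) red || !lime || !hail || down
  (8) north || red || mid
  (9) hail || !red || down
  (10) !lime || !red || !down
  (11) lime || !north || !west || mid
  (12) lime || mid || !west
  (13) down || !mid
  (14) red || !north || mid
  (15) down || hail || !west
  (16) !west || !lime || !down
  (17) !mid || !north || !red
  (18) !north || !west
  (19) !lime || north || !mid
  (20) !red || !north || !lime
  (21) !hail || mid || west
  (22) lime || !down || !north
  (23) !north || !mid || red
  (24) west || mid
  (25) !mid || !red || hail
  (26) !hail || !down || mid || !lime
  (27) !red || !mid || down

mid=true,  hail=true,  lime=false,  red=false,  west=true,  north=false,  down=true

Suppose down = true.
Suppose west = true.
(!lime) alone gives lime = false.
(mid) alone gives mid = true.
(!north) alone gives north = false.
Suppose hail = true.
All clauses hold; red can take either value.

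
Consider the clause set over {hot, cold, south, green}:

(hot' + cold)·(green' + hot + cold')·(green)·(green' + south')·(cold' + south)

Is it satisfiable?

Yes, satisfiable

From the singleton clause (green), green = 1.
From the singleton clause (south'), south = 0.
From the singleton clause (cold'), cold = 0.
From the singleton clause (hot'), hot = 0.
All clauses are satisfied.
A satisfying assignment: hot: 0; cold: 0; south: 0; green: 1.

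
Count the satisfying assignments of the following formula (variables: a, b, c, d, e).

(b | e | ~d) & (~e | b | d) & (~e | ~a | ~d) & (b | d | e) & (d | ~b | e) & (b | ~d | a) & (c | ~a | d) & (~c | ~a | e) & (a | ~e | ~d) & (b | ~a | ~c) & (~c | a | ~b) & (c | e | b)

4

There are 2^5 = 32 truth assignments over (a, b, c, d, e).
Split on e. With e = 1, the clauses containing e are satisfied and ~e drops from the rest; 2 of the 2^4 = 16 assignments to the other variables satisfy what remains.
With e = 0, by the same count on the reduced clause set, 2 assignments work.
Total: 2 + 2 = 4.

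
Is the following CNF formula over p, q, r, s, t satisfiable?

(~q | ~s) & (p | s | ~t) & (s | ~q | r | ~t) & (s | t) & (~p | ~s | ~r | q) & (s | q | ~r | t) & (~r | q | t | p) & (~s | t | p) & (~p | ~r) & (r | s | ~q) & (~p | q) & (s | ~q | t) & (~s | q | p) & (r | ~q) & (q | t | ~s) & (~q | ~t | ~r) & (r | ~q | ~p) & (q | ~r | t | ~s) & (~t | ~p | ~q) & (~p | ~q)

Branch on q: set q = 0.
The clause (~p) is unit, so p = 0.
The clause (~s) is unit, so s = 0.
The clause (~t) is unit, so t = 0.
Now (t) is unsatisfied and unit — conflict.
That branch fails; take q = 1 instead.
The clause (~s) is unit, so s = 0.
The clause (t) is unit, so t = 1.
The clause (p) is unit, so p = 1.
Now (~p) is unsatisfied and unit — conflict.
Neither q = 1 nor q = 0 works.
No assignment satisfies every clause.

No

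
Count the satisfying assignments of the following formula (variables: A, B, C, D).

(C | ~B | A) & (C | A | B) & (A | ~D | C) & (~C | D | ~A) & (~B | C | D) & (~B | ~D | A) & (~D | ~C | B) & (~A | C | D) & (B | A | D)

4

There are 2^4 = 16 truth assignments over (A, B, C, D).
Split on D. With D = 1, the clauses containing D are satisfied and ~D drops from the rest; 3 of the 2^3 = 8 assignments to the other variables satisfy what remains.
With D = 0, by the same count on the reduced clause set, 1 assignment works.
Total: 3 + 1 = 4.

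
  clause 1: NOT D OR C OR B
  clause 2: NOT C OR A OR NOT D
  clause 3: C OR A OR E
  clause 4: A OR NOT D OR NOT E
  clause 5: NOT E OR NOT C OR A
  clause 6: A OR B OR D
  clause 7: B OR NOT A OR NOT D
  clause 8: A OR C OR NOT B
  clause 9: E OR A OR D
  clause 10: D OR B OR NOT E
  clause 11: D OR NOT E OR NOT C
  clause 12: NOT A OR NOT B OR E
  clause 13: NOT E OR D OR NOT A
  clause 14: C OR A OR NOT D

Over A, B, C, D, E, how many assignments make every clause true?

There are 2^5 = 32 truth assignments over (A, B, C, D, E).
Split on C. With C = true, the clauses containing C are satisfied and NOT C drops from the rest; 2 of the 2^4 = 16 assignments to the other variables satisfy what remains.
With C = false, by the same count on the reduced clause set, 2 assignments work.
(One model: A=T, B=F, C=F, D=F, E=F.)
Total: 2 + 2 = 4.

4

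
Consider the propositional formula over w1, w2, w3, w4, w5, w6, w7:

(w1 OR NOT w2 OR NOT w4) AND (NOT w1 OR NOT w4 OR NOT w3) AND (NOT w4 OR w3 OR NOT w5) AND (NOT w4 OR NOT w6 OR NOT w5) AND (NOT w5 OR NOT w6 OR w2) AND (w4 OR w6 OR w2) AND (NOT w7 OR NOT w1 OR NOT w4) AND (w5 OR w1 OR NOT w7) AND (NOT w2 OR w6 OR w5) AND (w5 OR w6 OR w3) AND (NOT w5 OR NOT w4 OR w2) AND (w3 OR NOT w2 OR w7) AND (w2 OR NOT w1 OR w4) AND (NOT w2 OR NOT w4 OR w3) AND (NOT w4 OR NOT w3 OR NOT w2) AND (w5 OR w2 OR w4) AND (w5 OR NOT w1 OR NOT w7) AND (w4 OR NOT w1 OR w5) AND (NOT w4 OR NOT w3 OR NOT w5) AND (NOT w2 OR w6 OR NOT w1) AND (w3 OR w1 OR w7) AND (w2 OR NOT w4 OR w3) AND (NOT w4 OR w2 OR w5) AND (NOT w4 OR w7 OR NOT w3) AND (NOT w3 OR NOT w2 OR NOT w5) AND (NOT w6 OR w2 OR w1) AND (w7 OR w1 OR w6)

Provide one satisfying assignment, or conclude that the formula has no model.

w1=true, w2=true, w3=false, w4=false, w5=true, w6=true, w7=true

Try w1 = true.
Try w4 = false.
(w2) alone gives w2 = true.
(w5) alone gives w5 = true.
(w6) alone gives w6 = true.
(NOT w3) alone gives w3 = false.
(w7) alone gives w7 = true.
All clauses are satisfied.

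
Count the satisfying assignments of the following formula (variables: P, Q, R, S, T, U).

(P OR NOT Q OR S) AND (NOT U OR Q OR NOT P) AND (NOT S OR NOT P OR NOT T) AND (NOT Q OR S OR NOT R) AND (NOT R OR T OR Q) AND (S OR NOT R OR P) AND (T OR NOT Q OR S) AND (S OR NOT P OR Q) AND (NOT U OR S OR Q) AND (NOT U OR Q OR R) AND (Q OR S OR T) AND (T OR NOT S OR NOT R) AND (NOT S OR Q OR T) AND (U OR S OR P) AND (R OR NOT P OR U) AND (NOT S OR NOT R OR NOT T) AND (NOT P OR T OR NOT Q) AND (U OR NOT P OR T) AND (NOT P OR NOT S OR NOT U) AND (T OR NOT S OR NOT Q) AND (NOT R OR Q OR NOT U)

There are 2^6 = 64 truth assignments over (P, Q, R, S, T, U).
Split on Q. With Q = true, the clauses containing Q are satisfied and NOT Q drops from the rest; 3 of the 2^5 = 32 assignments to the other variables satisfy what remains.
With Q = false, by the same count on the reduced clause set, 1 assignment works.
Total: 3 + 1 = 4.

4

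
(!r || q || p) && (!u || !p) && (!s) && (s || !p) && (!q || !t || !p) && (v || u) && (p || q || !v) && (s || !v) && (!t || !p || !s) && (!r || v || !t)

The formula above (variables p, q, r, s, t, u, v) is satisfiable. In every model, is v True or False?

False

Suppose v = true.
Unit clause (!s) forces s = false.
Now (s) is unsatisfied and unit — conflict.
So every satisfying assignment has v = False.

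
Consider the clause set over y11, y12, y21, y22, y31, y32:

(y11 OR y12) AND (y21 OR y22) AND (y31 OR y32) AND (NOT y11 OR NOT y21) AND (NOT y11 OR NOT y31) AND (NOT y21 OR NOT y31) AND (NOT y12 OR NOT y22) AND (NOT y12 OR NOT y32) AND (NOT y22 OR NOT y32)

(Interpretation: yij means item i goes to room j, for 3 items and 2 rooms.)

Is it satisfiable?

Branch on y11: set y11 = true.
From the singleton clause (NOT y21), y21 = false.
From the singleton clause (y22), y22 = true.
From the singleton clause (NOT y31), y31 = false.
From the singleton clause (y32), y32 = true.
That conflicts with the unit clause (NOT y32).
That branch fails; take y11 = false instead.
From the singleton clause (y12), y12 = true.
From the singleton clause (NOT y22), y22 = false.
From the singleton clause (y21), y21 = true.
From the singleton clause (NOT y31), y31 = false.
From the singleton clause (y32), y32 = true.
That conflicts with the unit clause (NOT y32).
Both values of y11 lead to a conflict.
No assignment satisfies every clause.

No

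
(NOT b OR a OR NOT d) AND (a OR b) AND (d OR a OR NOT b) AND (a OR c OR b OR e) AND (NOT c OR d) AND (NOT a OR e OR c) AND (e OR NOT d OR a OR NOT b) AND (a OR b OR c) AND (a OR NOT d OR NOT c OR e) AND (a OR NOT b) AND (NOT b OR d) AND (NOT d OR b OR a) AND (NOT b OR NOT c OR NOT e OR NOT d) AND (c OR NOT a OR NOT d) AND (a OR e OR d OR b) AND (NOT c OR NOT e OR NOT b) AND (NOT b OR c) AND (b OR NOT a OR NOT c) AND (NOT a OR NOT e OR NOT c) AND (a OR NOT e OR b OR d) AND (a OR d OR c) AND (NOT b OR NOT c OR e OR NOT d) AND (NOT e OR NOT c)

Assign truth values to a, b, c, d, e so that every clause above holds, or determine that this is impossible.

a: true,  b: false,  c: false,  d: false,  e: true

Try a = true.
Try c = false.
Unit clause (e) forces e = true.
Unit clause (NOT d) forces d = false.
Unit clause (NOT b) forces b = false.
This assignment satisfies each clause.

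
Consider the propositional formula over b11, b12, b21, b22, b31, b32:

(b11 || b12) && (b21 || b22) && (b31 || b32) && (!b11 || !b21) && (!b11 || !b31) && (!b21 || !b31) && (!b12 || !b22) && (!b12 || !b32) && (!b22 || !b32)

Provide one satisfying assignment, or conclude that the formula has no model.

UNSATISFIABLE

Try b11 = true.
From the singleton clause (!b21), b21 = false.
From the singleton clause (b22), b22 = true.
From the singleton clause (!b31), b31 = false.
From the singleton clause (b32), b32 = true.
That conflicts with the unit clause (!b32).
That branch fails; take b11 = false instead.
From the singleton clause (b12), b12 = true.
From the singleton clause (!b22), b22 = false.
From the singleton clause (b21), b21 = true.
From the singleton clause (!b31), b31 = false.
From the singleton clause (b32), b32 = true.
That conflicts with the unit clause (!b32).
Neither b11 = true nor b11 = false works.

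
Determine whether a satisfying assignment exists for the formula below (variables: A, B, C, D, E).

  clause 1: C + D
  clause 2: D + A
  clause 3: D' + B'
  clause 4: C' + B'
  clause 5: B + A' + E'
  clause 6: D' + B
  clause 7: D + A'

Branch on C: set C = 1.
Unit clause (B') forces B = 0.
Unit clause (D') forces D = 0.
Unit clause (A) forces A = 1.
That conflicts with the unit clause (A').
Undo C and try C = 0.
Unit clause (D) forces D = 1.
Unit clause (B') forces B = 0.
That conflicts with the unit clause (B).
Both values of C lead to a conflict.
No assignment satisfies every clause.

No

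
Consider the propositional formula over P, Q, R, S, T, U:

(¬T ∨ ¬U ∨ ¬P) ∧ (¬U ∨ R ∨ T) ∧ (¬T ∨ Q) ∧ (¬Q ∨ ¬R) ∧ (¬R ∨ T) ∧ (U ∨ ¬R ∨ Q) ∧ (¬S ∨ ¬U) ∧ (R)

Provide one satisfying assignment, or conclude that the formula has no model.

UNSATISFIABLE

Unit clause (R) forces R = True.
Unit clause (¬Q) forces Q = False.
Unit clause (¬T) forces T = False.
Now (T) is unsatisfied and unit — conflict.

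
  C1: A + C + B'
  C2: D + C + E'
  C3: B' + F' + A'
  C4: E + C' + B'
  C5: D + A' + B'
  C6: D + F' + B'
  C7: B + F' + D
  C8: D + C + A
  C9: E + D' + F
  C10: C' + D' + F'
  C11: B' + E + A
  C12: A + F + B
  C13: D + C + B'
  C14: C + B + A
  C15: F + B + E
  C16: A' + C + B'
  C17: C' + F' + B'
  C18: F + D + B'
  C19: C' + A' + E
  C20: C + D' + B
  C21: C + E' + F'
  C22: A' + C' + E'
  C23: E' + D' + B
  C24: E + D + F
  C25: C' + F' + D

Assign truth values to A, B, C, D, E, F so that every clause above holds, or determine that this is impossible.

Suppose A = 0.
Suppose C = 1.
Suppose E = 1.
Suppose D = 1.
Unit clause (F') forces F = 0.
Unit clause (B) forces B = 1.
Every clause now holds.

A ↦ 0,  B ↦ 1,  C ↦ 1,  D ↦ 1,  E ↦ 1,  F ↦ 0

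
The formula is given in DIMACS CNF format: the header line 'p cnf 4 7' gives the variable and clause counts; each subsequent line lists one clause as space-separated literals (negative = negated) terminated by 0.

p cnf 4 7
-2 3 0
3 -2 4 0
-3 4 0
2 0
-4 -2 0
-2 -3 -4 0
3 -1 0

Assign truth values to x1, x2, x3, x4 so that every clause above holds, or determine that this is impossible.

UNSATISFIABLE

(x2) alone gives x2 = True.
(x3) alone gives x3 = True.
(x4) alone gives x4 = True.
Now (¬x4) is unsatisfied and unit — conflict.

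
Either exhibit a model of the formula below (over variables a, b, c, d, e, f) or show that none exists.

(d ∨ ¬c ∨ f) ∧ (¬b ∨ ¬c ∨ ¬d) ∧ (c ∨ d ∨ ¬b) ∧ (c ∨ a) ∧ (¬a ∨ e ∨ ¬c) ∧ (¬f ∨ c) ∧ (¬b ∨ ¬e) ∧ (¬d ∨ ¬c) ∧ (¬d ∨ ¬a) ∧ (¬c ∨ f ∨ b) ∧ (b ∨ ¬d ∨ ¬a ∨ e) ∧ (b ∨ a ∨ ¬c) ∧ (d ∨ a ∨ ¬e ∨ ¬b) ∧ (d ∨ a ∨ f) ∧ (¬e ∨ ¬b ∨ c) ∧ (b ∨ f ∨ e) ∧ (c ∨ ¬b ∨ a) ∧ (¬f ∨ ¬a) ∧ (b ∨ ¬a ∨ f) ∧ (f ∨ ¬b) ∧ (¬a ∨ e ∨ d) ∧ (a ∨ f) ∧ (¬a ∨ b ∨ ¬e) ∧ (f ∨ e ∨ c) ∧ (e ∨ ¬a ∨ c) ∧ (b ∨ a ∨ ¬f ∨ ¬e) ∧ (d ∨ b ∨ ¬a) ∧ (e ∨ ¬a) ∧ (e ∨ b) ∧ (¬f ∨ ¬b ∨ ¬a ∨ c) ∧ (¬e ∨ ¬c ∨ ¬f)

Case c = True:
The clause (¬d) is unit, so d = False.
The clause (f) is unit, so f = True.
The clause (¬a) is unit, so a = False.
The clause (b) is unit, so b = True.
The clause (¬e) is unit, so e = False.
This assignment satisfies each clause.

a: False; b: True; c: True; d: False; e: False; f: True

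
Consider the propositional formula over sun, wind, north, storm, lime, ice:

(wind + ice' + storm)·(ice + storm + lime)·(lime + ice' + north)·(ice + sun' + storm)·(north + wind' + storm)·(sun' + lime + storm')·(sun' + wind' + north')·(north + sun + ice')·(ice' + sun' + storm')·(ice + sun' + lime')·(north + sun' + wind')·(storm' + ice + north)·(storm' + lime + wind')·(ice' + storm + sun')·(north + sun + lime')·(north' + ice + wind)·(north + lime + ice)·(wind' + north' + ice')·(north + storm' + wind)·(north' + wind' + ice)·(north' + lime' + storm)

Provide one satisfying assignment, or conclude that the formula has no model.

sun=0,  wind=0,  north=1,  storm=1,  lime=1,  ice=1

Try wind = 0.
Try ice = 1.
The clause (storm) is unit, so storm = 1.
The clause (sun') is unit, so sun = 0.
The clause (north) is unit, so north = 1.
All clauses hold; lime can take either value.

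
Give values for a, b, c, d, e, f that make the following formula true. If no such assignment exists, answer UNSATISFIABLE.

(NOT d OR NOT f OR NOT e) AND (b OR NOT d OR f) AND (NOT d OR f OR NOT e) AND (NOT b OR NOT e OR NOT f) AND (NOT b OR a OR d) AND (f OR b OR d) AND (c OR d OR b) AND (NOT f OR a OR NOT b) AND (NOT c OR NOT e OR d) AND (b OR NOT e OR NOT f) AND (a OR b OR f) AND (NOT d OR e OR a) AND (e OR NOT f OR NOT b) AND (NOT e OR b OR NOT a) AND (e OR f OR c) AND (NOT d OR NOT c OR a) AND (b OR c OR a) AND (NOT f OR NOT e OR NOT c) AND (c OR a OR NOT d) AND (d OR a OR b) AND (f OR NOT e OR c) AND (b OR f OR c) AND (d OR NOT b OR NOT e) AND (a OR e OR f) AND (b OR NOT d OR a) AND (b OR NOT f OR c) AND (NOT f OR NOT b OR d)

Suppose d = true.
Suppose f = false.
Unit clause (b) forces b = true.
Unit clause (NOT e) forces e = false.
Unit clause (a) forces a = true.
Unit clause (c) forces c = true.
All clauses are satisfied.

a ↦ true, b ↦ true, c ↦ true, d ↦ true, e ↦ false, f ↦ false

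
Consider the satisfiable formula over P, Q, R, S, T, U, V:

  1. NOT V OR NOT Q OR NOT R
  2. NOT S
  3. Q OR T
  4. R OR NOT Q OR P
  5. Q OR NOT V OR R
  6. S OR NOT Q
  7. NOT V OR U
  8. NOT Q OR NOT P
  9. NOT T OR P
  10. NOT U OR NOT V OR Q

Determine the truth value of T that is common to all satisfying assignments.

True

Suppose T = false.
(NOT S) alone gives S = false.
(Q) alone gives Q = true.
Now (NOT Q) is unsatisfied and unit — conflict.
So every satisfying assignment has T = True.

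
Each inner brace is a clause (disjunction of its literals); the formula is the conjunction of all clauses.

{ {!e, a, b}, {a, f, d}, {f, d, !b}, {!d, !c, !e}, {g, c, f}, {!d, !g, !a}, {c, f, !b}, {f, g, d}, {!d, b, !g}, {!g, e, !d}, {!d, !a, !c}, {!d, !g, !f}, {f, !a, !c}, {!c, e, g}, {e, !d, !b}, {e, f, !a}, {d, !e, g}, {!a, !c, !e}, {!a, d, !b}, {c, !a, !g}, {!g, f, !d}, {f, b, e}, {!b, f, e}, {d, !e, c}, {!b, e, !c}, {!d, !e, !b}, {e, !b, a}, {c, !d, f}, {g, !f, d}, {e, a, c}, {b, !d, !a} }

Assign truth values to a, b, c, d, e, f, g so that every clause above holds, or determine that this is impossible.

a=false, b=false, c=true, d=false, e=false, f=true, g=true

Try e = false.
Try g = true.
(!d) alone gives d = false.
Try a = false.
(f) alone gives f = true.
(!b) alone gives b = false.
(c) alone gives c = true.
All clauses are satisfied.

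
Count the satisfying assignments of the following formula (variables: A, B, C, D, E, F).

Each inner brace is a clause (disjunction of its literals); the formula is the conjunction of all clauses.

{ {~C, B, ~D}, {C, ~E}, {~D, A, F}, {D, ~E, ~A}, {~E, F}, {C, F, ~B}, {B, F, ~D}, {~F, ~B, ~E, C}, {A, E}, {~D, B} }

There are 2^6 = 64 truth assignments over (A, B, C, D, E, F).
Split on F. With F = 1, the clauses containing F are satisfied and ~F drops from the rest; 10 of the 2^5 = 32 assignments to the other variables satisfy what remains.
With F = 0, by the same count on the reduced clause set, 4 assignments work.
(One model: A=F, B=F, C=T, D=F, E=T, F=T.)
Total: 10 + 4 = 14.

14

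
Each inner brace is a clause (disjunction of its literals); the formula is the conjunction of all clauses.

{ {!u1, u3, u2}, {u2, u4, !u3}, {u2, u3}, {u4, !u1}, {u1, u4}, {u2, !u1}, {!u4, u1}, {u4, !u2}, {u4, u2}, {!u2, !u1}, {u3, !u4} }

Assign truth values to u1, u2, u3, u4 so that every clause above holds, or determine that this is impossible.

Suppose u2 = true.
Unit clause (u4) forces u4 = true.
Unit clause (u1) forces u1 = true.
Now (!u1) is unsatisfied and unit — conflict.
Backtrack on u2: now try u2 = false.
Unit clause (u3) forces u3 = true.
Unit clause (u4) forces u4 = true.
Unit clause (!u1) forces u1 = false.
Now (u1) is unsatisfied and unit — conflict.
Either choice for u2 ends in contradiction.

UNSATISFIABLE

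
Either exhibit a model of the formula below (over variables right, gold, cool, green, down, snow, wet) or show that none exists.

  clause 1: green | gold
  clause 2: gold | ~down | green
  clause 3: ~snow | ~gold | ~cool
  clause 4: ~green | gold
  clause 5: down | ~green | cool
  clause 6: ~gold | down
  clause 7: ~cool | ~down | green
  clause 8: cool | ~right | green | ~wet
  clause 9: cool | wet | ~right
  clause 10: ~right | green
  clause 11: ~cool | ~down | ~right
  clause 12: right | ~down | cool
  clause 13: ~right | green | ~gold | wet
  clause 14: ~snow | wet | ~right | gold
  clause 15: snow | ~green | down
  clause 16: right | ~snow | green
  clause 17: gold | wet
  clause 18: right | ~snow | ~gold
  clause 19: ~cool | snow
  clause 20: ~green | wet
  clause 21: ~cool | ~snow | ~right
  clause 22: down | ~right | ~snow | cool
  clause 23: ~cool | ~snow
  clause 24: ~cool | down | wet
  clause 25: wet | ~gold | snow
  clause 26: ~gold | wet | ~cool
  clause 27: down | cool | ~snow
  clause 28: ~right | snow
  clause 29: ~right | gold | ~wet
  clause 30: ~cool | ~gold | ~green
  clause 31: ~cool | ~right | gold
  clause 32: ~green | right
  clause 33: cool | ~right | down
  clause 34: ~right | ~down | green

right=1,  gold=1,  cool=0,  green=1,  down=1,  snow=1,  wet=1

Suppose green = 1.
(gold) alone gives gold = 1.
(down) alone gives down = 1.
(wet) alone gives wet = 1.
(~cool) alone gives cool = 0.
(right) alone gives right = 1.
(snow) alone gives snow = 1.
This assignment satisfies each clause.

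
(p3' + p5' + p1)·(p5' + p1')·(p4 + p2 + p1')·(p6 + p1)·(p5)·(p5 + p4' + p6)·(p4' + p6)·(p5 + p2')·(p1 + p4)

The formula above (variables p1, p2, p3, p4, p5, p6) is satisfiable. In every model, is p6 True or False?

True

Suppose p6 = 0.
The clause (p1) is unit, so p1 = 1.
The clause (p5') is unit, so p5 = 0.
Now (p5) is unsatisfied and unit — conflict.
So every satisfying assignment has p6 = True.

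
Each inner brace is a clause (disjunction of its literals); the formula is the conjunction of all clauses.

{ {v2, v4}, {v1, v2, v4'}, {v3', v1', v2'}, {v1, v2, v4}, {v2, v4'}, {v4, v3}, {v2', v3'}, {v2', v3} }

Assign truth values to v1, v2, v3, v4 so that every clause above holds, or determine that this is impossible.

Try v2 = 1.
The clause (v3') is unit, so v3 = 0.
But (v3) is also a unit clause — contradiction.
That branch fails; take v2 = 0 instead.
The clause (v4) is unit, so v4 = 1.
But (v4') is also a unit clause — contradiction.
Either choice for v2 ends in contradiction.

UNSATISFIABLE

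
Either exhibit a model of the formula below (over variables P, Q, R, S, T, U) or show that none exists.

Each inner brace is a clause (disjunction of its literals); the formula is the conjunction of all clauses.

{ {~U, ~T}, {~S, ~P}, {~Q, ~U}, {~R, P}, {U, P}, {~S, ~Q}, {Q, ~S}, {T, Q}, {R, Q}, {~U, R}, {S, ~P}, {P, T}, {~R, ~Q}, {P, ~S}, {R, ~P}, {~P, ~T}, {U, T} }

UNSATISFIABLE

Case U = 0:
The clause (P) is unit, so P = 1.
The clause (~S) is unit, so S = 0.
Now (S) is unsatisfied and unit — conflict.
So U must be the other value — set U = 1.
The clause (~T) is unit, so T = 0.
The clause (~Q) is unit, so Q = 0.
Now (Q) is unsatisfied and unit — conflict.
Either choice for U ends in contradiction.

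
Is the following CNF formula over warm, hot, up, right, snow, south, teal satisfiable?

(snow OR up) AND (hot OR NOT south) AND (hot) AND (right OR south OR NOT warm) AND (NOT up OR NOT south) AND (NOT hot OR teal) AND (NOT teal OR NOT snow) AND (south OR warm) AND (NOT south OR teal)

Unit clause (hot) forces hot = true.
Unit clause (teal) forces teal = true.
Unit clause (NOT snow) forces snow = false.
Unit clause (up) forces up = true.
Unit clause (NOT south) forces south = false.
Unit clause (warm) forces warm = true.
Unit clause (right) forces right = true.
All clauses are satisfied.
A satisfying assignment: warm ↦ true, hot ↦ true, up ↦ true, right ↦ true, snow ↦ false, south ↦ false, teal ↦ true.

Yes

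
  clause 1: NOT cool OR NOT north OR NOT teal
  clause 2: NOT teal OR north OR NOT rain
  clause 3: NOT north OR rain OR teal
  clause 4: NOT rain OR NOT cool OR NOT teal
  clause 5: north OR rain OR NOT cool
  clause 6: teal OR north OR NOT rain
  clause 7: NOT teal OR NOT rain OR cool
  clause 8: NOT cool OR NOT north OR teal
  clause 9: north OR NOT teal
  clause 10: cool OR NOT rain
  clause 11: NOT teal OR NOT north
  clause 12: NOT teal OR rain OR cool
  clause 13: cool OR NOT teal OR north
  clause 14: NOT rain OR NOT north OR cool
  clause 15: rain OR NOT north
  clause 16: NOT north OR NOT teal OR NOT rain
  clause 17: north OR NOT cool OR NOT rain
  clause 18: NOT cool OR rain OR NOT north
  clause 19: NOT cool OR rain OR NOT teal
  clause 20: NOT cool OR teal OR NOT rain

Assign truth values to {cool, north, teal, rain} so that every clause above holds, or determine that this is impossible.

cool: false,  north: false,  teal: false,  rain: false

Branch on north: set north = false.
From the singleton clause (NOT teal), teal = false.
From the singleton clause (NOT rain), rain = false.
From the singleton clause (NOT cool), cool = false.
This assignment satisfies each clause.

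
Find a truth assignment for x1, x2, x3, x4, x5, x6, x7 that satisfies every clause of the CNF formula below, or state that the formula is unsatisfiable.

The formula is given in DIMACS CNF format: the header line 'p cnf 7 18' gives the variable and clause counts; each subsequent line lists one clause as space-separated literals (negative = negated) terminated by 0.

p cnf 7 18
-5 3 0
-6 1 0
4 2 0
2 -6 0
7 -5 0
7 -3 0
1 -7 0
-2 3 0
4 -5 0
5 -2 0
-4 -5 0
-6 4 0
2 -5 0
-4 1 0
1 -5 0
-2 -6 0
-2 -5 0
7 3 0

Case x5 = False:
The clause (¬x2) is unit, so x2 = False.
The clause (x4) is unit, so x4 = True.
The clause (¬x6) is unit, so x6 = False.
The clause (x1) is unit, so x1 = True.
Case x7 = True:
Every clause is now satisfied; x3 is unconstrained.

x1: True, x2: False, x3: False, x4: True, x5: False, x6: False, x7: True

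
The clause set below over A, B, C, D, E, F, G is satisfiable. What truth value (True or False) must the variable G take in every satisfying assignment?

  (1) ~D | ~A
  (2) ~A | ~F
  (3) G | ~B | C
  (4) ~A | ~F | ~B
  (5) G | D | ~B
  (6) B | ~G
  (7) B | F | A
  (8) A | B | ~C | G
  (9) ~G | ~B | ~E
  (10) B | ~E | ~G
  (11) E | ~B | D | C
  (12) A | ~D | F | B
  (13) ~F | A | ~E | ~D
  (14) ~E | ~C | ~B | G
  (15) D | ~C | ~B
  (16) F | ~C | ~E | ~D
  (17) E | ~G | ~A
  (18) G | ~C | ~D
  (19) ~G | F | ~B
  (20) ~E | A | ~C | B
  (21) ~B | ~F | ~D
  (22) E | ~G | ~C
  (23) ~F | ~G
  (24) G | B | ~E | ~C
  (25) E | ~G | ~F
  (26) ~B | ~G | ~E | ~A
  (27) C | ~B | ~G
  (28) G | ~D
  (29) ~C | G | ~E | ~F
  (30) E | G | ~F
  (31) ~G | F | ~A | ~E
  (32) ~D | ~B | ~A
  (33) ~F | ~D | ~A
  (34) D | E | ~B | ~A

Suppose G = 1.
From the singleton clause (B), B = 1.
From the singleton clause (~E), E = 0.
From the singleton clause (~A), A = 0.
From the singleton clause (F), F = 1.
Now (~F) is unsatisfied and unit — conflict.
So every satisfying assignment has G = False.

False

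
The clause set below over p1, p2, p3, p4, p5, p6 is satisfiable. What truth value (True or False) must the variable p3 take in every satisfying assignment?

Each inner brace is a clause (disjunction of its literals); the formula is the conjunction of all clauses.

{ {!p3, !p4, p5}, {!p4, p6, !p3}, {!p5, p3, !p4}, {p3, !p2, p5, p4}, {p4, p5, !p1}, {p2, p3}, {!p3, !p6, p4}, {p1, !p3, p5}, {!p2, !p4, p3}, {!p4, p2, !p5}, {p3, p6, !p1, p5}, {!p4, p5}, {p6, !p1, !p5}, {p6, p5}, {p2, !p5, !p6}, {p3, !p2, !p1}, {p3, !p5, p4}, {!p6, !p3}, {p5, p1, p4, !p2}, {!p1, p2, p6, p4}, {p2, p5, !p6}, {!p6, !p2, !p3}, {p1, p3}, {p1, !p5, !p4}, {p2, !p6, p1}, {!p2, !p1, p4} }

Suppose p3 = false.
From the singleton clause (p2), p2 = true.
From the singleton clause (!p4), p4 = false.
From the singleton clause (p5), p5 = true.
But (!p5) is also a unit clause — contradiction.
So every satisfying assignment has p3 = True.

True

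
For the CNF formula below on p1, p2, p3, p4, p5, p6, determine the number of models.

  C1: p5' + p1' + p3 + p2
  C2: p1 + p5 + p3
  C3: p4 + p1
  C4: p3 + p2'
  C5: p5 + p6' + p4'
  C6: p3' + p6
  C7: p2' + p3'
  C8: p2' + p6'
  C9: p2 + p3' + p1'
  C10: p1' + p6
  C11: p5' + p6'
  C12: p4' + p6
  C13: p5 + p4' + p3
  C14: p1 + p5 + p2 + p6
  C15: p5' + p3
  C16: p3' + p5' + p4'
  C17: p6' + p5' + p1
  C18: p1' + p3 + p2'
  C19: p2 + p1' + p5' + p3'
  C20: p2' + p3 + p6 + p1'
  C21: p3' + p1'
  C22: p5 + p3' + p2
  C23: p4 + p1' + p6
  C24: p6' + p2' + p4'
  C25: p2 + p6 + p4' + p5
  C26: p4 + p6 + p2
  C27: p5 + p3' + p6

1

There are 2^6 = 64 truth assignments over (p1, p2, p3, p4, p5, p6).
Split on p6. With p6 = 1, the clauses containing p6 are satisfied and p6' drops from the rest; 1 of the 2^5 = 32 assignments to the other variables satisfy what remains.
With p6 = 0, by the same count on the reduced clause set, 0 assignments work.
(One model: p1=T, p2=F, p3=F, p4=F, p5=F, p6=T.)
Total: 1 + 0 = 1.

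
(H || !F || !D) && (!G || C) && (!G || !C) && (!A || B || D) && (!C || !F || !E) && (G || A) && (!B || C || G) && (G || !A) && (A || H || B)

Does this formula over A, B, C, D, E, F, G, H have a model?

Try G = false.
(A) alone gives A = true.
Now (!A) is unsatisfied and unit — conflict.
Undo G and try G = true.
(C) alone gives C = true.
Now (!C) is unsatisfied and unit — conflict.
Either choice for G ends in contradiction.
No assignment satisfies every clause.

Unsatisfiable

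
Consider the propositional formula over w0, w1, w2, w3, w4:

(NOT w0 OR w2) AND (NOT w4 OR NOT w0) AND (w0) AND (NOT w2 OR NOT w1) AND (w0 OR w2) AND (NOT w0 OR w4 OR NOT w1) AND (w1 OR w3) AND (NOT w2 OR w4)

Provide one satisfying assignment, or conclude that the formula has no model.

Unit clause (w0) forces w0 = true.
Unit clause (w2) forces w2 = true.
Unit clause (NOT w4) forces w4 = false.
That conflicts with the unit clause (w4).

UNSATISFIABLE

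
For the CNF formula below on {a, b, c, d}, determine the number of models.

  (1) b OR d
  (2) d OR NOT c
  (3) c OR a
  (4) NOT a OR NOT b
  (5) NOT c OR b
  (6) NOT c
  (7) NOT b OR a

1

There are 2^4 = 16 truth assignments over (a, b, c, d).
Check each against the 7 clauses (columns in the order a, b, c, d):
  F F F F  ✗ fails (b OR d)
  F F F T  ✗ fails (c OR a)
  F F T F  ✗ fails (b OR d)
  F F T T  ✗ fails (NOT c OR b)
  F T F F  ✗ fails (c OR a)
  F T F T  ✗ fails (c OR a)
  F T T F  ✗ fails (d OR NOT c)
  F T T T  ✗ fails (NOT c)
  T F F F  ✗ fails (b OR d)
  T F F T  ✓ satisfies all
  T F T F  ✗ fails (b OR d)
  T F T T  ✗ fails (NOT c OR b)
  T T F F  ✗ fails (NOT a OR NOT b)
  T T F T  ✗ fails (NOT a OR NOT b)
  T T T F  ✗ fails (d OR NOT c)
  T T T T  ✗ fails (NOT a OR NOT b)
1 of the 16 rows is a model.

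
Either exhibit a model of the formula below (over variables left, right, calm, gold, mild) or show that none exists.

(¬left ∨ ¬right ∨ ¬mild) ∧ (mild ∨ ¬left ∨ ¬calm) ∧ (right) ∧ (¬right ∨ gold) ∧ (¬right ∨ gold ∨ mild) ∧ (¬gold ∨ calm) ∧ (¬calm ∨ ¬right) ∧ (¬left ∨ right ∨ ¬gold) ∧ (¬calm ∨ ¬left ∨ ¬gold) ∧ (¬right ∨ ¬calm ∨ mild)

From the singleton clause (right), right = True.
From the singleton clause (gold), gold = True.
From the singleton clause (calm), calm = True.
Now (¬calm) is unsatisfied and unit — conflict.

UNSATISFIABLE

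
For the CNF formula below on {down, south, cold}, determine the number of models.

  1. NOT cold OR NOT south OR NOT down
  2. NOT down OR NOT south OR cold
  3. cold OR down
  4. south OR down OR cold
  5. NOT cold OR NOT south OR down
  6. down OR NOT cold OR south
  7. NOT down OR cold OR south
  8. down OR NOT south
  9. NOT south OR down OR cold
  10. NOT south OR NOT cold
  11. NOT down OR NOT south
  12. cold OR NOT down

1

There are 2^3 = 8 truth assignments over (down, south, cold).
Check each against the 12 clauses (columns in the order down, south, cold):
  F F F  ✗ fails (cold OR down)
  F F T  ✗ fails (down OR NOT cold OR south)
  F T F  ✗ fails (cold OR down)
  F T T  ✗ fails (NOT cold OR NOT south OR down)
  T F F  ✗ fails (NOT down OR cold OR south)
  T F T  ✓ satisfies all
  T T F  ✗ fails (NOT down OR NOT south OR cold)
  T T T  ✗ fails (NOT cold OR NOT south OR NOT down)
1 of the 8 rows is a model.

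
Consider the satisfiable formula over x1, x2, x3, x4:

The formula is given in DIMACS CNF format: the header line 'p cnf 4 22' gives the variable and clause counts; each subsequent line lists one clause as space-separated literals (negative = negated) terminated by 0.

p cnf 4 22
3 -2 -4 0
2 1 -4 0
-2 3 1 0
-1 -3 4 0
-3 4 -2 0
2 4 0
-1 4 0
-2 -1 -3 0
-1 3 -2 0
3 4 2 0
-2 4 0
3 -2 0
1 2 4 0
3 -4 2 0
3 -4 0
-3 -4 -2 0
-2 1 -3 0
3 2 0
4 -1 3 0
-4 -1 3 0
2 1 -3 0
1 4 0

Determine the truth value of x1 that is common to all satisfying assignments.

True

Suppose x1 = False.
Unit clause (x4) forces x4 = True.
Unit clause (x2) forces x2 = True.
Unit clause (x3) forces x3 = True.
That conflicts with the unit clause (¬x3).
So every satisfying assignment has x1 = True.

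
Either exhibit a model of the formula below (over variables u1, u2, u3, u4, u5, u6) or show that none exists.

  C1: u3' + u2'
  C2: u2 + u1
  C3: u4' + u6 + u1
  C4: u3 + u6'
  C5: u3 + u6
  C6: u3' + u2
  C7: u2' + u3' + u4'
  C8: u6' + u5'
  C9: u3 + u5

UNSATISFIABLE

Branch on u3: set u3 = 0.
Unit clause (u6') forces u6 = 0.
Now (u6) is unsatisfied and unit — conflict.
Backtrack on u3: now try u3 = 1.
Unit clause (u2') forces u2 = 0.
Now (u2) is unsatisfied and unit — conflict.
Both values of u3 lead to a conflict.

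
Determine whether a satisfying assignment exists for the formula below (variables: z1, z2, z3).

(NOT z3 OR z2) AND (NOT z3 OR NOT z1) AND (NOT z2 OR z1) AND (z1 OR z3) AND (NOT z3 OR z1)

Yes, satisfiable

Try z3 = false.
The clause (z1) is unit, so z1 = true.
All clauses hold; z2 can take either value.
A satisfying assignment: z1=true,  z2=false,  z3=false.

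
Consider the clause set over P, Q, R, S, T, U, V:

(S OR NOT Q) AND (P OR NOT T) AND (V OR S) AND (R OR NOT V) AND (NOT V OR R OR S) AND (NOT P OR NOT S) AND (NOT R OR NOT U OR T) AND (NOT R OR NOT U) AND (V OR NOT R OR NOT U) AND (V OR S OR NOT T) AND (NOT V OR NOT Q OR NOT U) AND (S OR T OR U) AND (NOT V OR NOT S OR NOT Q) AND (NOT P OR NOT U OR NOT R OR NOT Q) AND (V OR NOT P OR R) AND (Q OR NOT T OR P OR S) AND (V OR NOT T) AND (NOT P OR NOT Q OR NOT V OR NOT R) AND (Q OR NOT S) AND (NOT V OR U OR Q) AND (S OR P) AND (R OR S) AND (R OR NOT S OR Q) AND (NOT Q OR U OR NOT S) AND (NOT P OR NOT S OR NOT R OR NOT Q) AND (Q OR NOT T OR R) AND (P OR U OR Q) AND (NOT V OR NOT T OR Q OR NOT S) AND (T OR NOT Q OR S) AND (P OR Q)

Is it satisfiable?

Suppose S = true.
From the singleton clause (NOT P), P = false.
From the singleton clause (NOT T), T = false.
From the singleton clause (Q), Q = true.
From the singleton clause (NOT V), V = false.
From the singleton clause (U), U = true.
From the singleton clause (NOT R), R = false.
All clauses are satisfied.
A satisfying assignment: P=false, Q=true, R=false, S=true, T=false, U=true, V=false.

Yes, satisfiable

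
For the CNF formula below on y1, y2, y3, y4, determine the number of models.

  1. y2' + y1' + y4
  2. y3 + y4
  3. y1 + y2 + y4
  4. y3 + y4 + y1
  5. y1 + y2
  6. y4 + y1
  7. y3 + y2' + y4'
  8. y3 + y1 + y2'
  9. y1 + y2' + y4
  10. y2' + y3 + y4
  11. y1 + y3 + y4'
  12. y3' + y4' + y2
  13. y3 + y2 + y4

4

There are 2^4 = 16 truth assignments over (y1, y2, y3, y4).
Split on y3. With y3 = 1, the clauses containing y3 are satisfied and y3' drops from the rest; 3 of the 2^3 = 8 assignments to the other variables satisfy what remains.
With y3 = 0, by the same count on the reduced clause set, 1 assignment works.
(One model: y1=F, y2=T, y3=T, y4=T.)
Total: 3 + 1 = 4.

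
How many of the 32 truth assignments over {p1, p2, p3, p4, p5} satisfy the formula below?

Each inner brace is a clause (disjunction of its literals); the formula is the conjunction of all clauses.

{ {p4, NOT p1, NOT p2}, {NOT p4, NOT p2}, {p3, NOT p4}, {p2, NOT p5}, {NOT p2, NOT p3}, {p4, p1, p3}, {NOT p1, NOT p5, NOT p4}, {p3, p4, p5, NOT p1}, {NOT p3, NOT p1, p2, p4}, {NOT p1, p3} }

There are 2^5 = 32 truth assignments over (p1, p2, p3, p4, p5).
Split on p5. With p5 = true, the clauses containing p5 are satisfied and NOT p5 drops from the rest; 0 of the 2^4 = 16 assignments to the other variables satisfy what remains.
With p5 = false, by the same count on the reduced clause set, 3 assignments work.
Total: 0 + 3 = 3.

3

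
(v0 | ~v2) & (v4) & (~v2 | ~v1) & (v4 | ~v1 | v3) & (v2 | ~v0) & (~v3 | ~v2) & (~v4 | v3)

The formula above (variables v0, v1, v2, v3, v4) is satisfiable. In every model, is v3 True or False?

Suppose v3 = 0.
(v4) alone gives v4 = 1.
That conflicts with the unit clause (~v4).
So every satisfying assignment has v3 = True.

True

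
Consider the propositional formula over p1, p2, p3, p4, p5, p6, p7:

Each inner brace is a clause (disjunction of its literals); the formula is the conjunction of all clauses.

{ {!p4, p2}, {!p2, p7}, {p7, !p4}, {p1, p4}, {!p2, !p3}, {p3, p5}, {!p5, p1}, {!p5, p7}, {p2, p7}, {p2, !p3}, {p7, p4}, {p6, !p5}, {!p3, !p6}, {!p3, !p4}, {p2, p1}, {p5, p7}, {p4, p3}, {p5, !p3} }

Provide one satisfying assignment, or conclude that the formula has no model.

Branch on p4: set p4 = true.
The clause (p2) is unit, so p2 = true.
The clause (p7) is unit, so p7 = true.
The clause (!p3) is unit, so p3 = false.
The clause (p5) is unit, so p5 = true.
The clause (p1) is unit, so p1 = true.
The clause (p6) is unit, so p6 = true.
Every clause now holds.

p1: true, p2: true, p3: false, p4: true, p5: true, p6: true, p7: true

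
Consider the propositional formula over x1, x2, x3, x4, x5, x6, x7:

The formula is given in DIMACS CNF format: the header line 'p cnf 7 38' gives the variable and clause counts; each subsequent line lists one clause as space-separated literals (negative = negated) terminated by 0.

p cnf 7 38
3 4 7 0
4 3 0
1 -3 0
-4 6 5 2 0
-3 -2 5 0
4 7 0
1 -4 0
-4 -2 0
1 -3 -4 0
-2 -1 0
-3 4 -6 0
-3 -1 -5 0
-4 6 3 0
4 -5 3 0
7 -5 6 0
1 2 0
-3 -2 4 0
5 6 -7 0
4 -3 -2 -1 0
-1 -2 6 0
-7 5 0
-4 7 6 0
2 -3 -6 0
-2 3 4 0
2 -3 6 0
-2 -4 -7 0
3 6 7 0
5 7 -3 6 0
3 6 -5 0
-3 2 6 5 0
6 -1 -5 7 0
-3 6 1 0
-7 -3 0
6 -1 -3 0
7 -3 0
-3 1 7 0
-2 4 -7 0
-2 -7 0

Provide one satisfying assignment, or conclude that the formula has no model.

Suppose x4 = True.
The clause (x1) is unit, so x1 = True.
The clause (¬x2) is unit, so x2 = False.
Suppose x6 = True.
The clause (¬x3) is unit, so x3 = False.
Suppose x7 = False.
No clause remains; x5 is free.

x1=True,  x2=False,  x3=False,  x4=True,  x5=True,  x6=True,  x7=False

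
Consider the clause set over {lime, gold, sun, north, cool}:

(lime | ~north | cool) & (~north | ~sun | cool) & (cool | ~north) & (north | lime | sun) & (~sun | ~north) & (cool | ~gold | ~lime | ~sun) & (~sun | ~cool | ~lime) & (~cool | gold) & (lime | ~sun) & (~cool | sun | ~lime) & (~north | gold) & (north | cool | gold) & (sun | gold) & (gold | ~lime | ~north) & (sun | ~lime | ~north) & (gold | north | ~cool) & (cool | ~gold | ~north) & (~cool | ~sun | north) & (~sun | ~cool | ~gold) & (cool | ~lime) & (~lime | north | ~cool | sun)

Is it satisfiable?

Yes

Branch on cool: set cool = 1.
(gold) alone gives gold = 1.
(~sun) alone gives sun = 0.
(~lime) alone gives lime = 0.
(north) alone gives north = 1.
All clauses are satisfied.
A satisfying assignment: lime=0,  gold=1,  sun=0,  north=1,  cool=1.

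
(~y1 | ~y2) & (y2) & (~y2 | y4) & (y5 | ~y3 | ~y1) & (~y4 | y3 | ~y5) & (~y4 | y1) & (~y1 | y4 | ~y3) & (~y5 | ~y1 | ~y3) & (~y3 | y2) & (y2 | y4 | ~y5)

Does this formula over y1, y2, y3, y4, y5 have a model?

The clause (y2) is unit, so y2 = 1.
The clause (~y1) is unit, so y1 = 0.
The clause (y4) is unit, so y4 = 1.
That conflicts with the unit clause (~y4).
No assignment satisfies every clause.

Unsatisfiable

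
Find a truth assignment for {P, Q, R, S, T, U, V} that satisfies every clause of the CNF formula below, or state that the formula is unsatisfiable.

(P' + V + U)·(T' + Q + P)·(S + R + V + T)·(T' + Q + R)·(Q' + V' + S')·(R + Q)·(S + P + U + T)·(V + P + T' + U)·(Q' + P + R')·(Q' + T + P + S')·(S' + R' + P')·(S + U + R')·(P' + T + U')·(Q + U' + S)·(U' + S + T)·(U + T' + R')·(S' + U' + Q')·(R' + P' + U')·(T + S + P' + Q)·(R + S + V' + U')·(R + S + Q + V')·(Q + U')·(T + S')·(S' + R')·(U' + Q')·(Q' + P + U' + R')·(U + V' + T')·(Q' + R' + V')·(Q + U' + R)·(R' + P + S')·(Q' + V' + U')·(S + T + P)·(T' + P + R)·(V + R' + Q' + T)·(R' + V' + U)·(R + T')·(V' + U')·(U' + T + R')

P ↦ 1, Q ↦ 1, R ↦ 0, S ↦ 0, T ↦ 0, U ↦ 0, V ↦ 1

Suppose R = 0.
Unit clause (Q) forces Q = 1.
Unit clause (U') forces U = 0.
Unit clause (T') forces T = 0.
Unit clause (S') forces S = 0.
Unit clause (V) forces V = 1.
Unit clause (P) forces P = 1.
This assignment satisfies each clause.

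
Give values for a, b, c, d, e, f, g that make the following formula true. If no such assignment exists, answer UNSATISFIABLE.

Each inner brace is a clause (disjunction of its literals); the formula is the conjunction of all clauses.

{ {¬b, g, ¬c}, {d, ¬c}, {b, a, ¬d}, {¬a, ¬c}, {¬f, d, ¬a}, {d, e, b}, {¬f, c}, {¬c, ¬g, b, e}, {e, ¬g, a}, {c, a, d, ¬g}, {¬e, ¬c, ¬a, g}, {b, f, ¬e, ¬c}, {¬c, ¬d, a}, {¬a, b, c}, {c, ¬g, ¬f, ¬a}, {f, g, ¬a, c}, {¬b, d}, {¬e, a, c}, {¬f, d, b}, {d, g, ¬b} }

Try d = True.
Try b = True.
Try g = True.
Try a = True.
Unit clause (¬c) forces c = False.
Unit clause (¬f) forces f = False.
No clause remains; e is free.

a=True; b=True; c=False; d=True; e=False; f=False; g=True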